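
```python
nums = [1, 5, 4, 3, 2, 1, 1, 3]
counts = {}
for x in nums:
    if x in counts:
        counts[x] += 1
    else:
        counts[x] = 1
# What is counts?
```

Initial: counts = {}, nums = [1, 5, 4, 3, 2, 1, 1, 3]
See 1: counts = {1: 1}
See 5: counts = {1: 1, 5: 1}
See 4: counts = {1: 1, 5: 1, 4: 1}
See 3: counts = {1: 1, 5: 1, 4: 1, 3: 1}
See 2: counts = {1: 1, 5: 1, 4: 1, 3: 1, 2: 1}
See 1: counts = {1: 2, 5: 1, 4: 1, 3: 1, 2: 1}
See 1: counts = {1: 3, 5: 1, 4: 1, 3: 1, 2: 1}
See 3: counts = {1: 3, 5: 1, 4: 1, 3: 2, 2: 1}

{1: 3, 5: 1, 4: 1, 3: 2, 2: 1}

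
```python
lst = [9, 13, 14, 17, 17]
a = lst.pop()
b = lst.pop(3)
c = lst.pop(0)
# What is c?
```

After line 1: lst = [9, 13, 14, 17, 17]
After line 2 (pop() -> a = 17): lst = [9, 13, 14, 17]
After line 3 (pop(3) -> b = 17): lst = [9, 13, 14]
After line 4 (pop(0) -> c = 9): lst = [13, 14]

9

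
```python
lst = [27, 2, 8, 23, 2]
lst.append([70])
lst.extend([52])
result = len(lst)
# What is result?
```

After line 1: lst = [27, 2, 8, 23, 2]
After line 2 (append adds [70] as single element): lst = [27, 2, 8, 23, 2, [70]]
After line 3 (extend unpacks [52], adds 52): lst = [27, 2, 8, 23, 2, [70], 52]
After line 4: result = len(lst) = 7

7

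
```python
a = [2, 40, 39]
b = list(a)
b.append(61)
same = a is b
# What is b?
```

After line 1: a = [2, 40, 39]
After line 2 (b = list(a) is a shallow copy, new object): a = [2, 40, 39], b = [2, 40, 39]
After line 3 (append only mutates b): a = [2, 40, 39], b = [2, 40, 39, 61]
After line 4 (same = a is b; different objects -> False): same = False

[2, 40, 39, 61]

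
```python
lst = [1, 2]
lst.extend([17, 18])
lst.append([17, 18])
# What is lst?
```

After line 1: lst = [1, 2]
After line 2 (extend unpacks [17, 18]): lst = [1, 2, 17, 18]
After line 3 (append adds [17, 18] as single element): lst = [1, 2, 17, 18, [17, 18]]

[1, 2, 17, 18, [17, 18]]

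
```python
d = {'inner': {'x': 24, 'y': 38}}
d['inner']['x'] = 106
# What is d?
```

After line 1: d = {'inner': {'x': 24, 'y': 38}}
After line 2 (inner x overwritten): d = {'inner': {'x': 106, 'y': 38}}

{'inner': {'x': 106, 'y': 38}}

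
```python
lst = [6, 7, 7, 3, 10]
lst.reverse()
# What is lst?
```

[10, 3, 7, 7, 6]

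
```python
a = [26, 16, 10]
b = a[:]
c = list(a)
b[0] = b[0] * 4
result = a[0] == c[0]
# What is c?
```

After line 1: a = [26, 16, 10]
After line 2 (b = a[:], copy): a = [26, 16, 10], b = [26, 16, 10]
After line 3 (c = list(a) is a copy, new object): c = [26, 16, 10]
After line 4 (b[0] = 26 * 4 = 104; only b mutates (copy)): a = [26, 16, 10], b = [104, 16, 10], c = [26, 16, 10]
After line 5 (a[0] = 26, c[0] = 26; result = True)

[26, 16, 10]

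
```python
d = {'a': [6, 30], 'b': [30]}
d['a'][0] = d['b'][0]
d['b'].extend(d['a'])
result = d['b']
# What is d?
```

After line 1: d = {'a': [6, 30], 'b': [30]}
After line 2 (a[0] = b[0] = 30): d = {'a': [30, 30], 'b': [30]}
After line 3 (b.extend(a) appends [30, 30]): d = {'a': [30, 30], 'b': [30, 30, 30]}
After line 4: result = d['b'] = [30, 30, 30]

{'a': [30, 30], 'b': [30, 30, 30]}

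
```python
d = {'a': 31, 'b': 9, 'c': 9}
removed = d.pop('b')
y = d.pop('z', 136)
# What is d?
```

After line 1: d = {'a': 31, 'b': 9, 'c': 9}
After line 2 (pop 'b' returns 9): d = {'a': 31, 'c': 9}, removed = 9
After line 3 (pop 'z' missing, returns default 136): d = {'a': 31, 'c': 9}, y = 136

{'a': 31, 'c': 9}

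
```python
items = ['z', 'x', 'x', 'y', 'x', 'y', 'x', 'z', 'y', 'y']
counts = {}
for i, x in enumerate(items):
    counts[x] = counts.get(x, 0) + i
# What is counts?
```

Initial: counts = {}, items = ['z', 'x', 'x', 'y', 'x', 'y', 'x', 'z', 'y', 'y']
i=0, x='z': counts = {'z': 0}
i=1, x='x': counts = {'z': 0, 'x': 1}
i=2, x='x': counts = {'z': 0, 'x': 3}
i=3, x='y': counts = {'z': 0, 'x': 3, 'y': 3}
i=4, x='x': counts = {'z': 0, 'x': 7, 'y': 3}
i=5, x='y': counts = {'z': 0, 'x': 7, 'y': 8}
i=6, x='x': counts = {'z': 0, 'x': 13, 'y': 8}
i=7, x='z': counts = {'z': 7, 'x': 13, 'y': 8}
i=8, x='y': counts = {'z': 7, 'x': 13, 'y': 16}
i=9, x='y': counts = {'z': 7, 'x': 13, 'y': 25}

{'z': 7, 'x': 13, 'y': 25}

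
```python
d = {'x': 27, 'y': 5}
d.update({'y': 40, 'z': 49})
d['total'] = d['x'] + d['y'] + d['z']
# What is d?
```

After line 1: d = {'x': 27, 'y': 5}
After line 2 (y overwritten, z added): d = {'x': 27, 'y': 40, 'z': 49}
After line 3 (total = 27 + 40 + 49 = 116): d = {'x': 27, 'y': 40, 'z': 49, 'total': 116}

{'x': 27, 'y': 40, 'z': 49, 'total': 116}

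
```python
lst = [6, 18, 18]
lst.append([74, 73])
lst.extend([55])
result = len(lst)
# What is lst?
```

After line 1: lst = [6, 18, 18]
After line 2 (append adds [74, 73] as single element): lst = [6, 18, 18, [74, 73]]
After line 3 (extend unpacks [55], adds 55): lst = [6, 18, 18, [74, 73], 55]
After line 4: result = len(lst) = 5

[6, 18, 18, [74, 73], 55]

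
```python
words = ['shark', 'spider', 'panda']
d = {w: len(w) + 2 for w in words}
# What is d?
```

{'shark': 7, 'spider': 8, 'panda': 7}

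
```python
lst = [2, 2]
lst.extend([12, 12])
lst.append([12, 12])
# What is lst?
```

After line 1: lst = [2, 2]
After line 2 (extend unpacks [12, 12]): lst = [2, 2, 12, 12]
After line 3 (append adds [12, 12] as single element): lst = [2, 2, 12, 12, [12, 12]]

[2, 2, 12, 12, [12, 12]]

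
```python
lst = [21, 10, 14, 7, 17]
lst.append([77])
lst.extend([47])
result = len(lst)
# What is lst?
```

After line 1: lst = [21, 10, 14, 7, 17]
After line 2 (append adds [77] as single element): lst = [21, 10, 14, 7, 17, [77]]
After line 3 (extend unpacks [47], adds 47): lst = [21, 10, 14, 7, 17, [77], 47]
After line 4: result = len(lst) = 7

[21, 10, 14, 7, 17, [77], 47]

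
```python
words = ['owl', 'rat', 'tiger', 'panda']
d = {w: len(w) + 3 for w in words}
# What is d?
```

{'owl': 6, 'rat': 6, 'tiger': 8, 'panda': 8}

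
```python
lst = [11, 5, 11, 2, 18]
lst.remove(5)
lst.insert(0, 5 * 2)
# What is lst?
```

After line 1: lst = [11, 5, 11, 2, 18]
After line 2 (remove first 5): lst = [11, 11, 2, 18]
After line 3 (insert 10 at index 0): lst = [10, 11, 11, 2, 18]

[10, 11, 11, 2, 18]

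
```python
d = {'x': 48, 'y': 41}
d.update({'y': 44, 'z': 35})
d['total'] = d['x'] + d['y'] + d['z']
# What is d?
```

After line 1: d = {'x': 48, 'y': 41}
After line 2 (y overwritten, z added): d = {'x': 48, 'y': 44, 'z': 35}
After line 3 (total = 48 + 44 + 35 = 127): d = {'x': 48, 'y': 44, 'z': 35, 'total': 127}

{'x': 48, 'y': 44, 'z': 35, 'total': 127}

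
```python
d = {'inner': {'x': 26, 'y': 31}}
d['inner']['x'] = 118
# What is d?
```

After line 1: d = {'inner': {'x': 26, 'y': 31}}
After line 2 (inner x overwritten): d = {'inner': {'x': 118, 'y': 31}}

{'inner': {'x': 118, 'y': 31}}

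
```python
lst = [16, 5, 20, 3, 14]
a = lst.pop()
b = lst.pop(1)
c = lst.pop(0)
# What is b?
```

After line 1: lst = [16, 5, 20, 3, 14]
After line 2 (pop() -> a = 14): lst = [16, 5, 20, 3]
After line 3 (pop(1) -> b = 5): lst = [16, 20, 3]
After line 4 (pop(0) -> c = 16): lst = [20, 3]

5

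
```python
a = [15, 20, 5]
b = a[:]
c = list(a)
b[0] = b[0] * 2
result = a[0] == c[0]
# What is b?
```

After line 1: a = [15, 20, 5]
After line 2 (b = a[:], copy): a = [15, 20, 5], b = [15, 20, 5]
After line 3 (c = list(a) is a copy, new object): c = [15, 20, 5]
After line 4 (b[0] = 15 * 2 = 30; only b mutates (copy)): a = [15, 20, 5], b = [30, 20, 5], c = [15, 20, 5]
After line 5 (a[0] = 15, c[0] = 15; result = True)

[30, 20, 5]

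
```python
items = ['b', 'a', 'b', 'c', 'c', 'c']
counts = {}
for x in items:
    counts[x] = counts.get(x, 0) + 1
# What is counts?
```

Initial: counts = {}, items = ['b', 'a', 'b', 'c', 'c', 'c']
See 'b': counts = {'b': 1}
See 'a': counts = {'b': 1, 'a': 1}
See 'b': counts = {'b': 2, 'a': 1}
See 'c': counts = {'b': 2, 'a': 1, 'c': 1}
See 'c': counts = {'b': 2, 'a': 1, 'c': 2}
See 'c': counts = {'b': 2, 'a': 1, 'c': 3}

{'b': 2, 'a': 1, 'c': 3}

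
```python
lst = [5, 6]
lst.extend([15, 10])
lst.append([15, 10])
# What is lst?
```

After line 1: lst = [5, 6]
After line 2 (extend unpacks [15, 10]): lst = [5, 6, 15, 10]
After line 3 (append adds [15, 10] as single element): lst = [5, 6, 15, 10, [15, 10]]

[5, 6, 15, 10, [15, 10]]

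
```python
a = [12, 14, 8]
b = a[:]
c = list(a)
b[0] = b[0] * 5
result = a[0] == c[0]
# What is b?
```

After line 1: a = [12, 14, 8]
After line 2 (b = a[:], copy): a = [12, 14, 8], b = [12, 14, 8]
After line 3 (c = list(a) is a copy, new object): c = [12, 14, 8]
After line 4 (b[0] = 12 * 5 = 60; only b mutates (copy)): a = [12, 14, 8], b = [60, 14, 8], c = [12, 14, 8]
After line 5 (a[0] = 12, c[0] = 12; result = True)

[60, 14, 8]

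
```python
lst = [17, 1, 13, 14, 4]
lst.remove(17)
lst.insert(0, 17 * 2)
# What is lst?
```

After line 1: lst = [17, 1, 13, 14, 4]
After line 2 (remove first 17): lst = [1, 13, 14, 4]
After line 3 (insert 34 at index 0): lst = [34, 1, 13, 14, 4]

[34, 1, 13, 14, 4]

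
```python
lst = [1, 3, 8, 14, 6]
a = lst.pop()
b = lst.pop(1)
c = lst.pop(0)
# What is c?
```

After line 1: lst = [1, 3, 8, 14, 6]
After line 2 (pop() -> a = 6): lst = [1, 3, 8, 14]
After line 3 (pop(1) -> b = 3): lst = [1, 8, 14]
After line 4 (pop(0) -> c = 1): lst = [8, 14]

1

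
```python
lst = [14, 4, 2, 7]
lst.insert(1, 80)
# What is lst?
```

[14, 80, 4, 2, 7]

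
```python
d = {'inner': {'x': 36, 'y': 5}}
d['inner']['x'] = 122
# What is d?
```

After line 1: d = {'inner': {'x': 36, 'y': 5}}
After line 2 (inner x overwritten): d = {'inner': {'x': 122, 'y': 5}}

{'inner': {'x': 122, 'y': 5}}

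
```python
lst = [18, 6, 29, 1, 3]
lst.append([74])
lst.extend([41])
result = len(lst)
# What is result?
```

After line 1: lst = [18, 6, 29, 1, 3]
After line 2 (append adds [74] as single element): lst = [18, 6, 29, 1, 3, [74]]
After line 3 (extend unpacks [41], adds 41): lst = [18, 6, 29, 1, 3, [74], 41]
After line 4: result = len(lst) = 7

7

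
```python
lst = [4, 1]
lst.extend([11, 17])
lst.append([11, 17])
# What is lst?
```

After line 1: lst = [4, 1]
After line 2 (extend unpacks [11, 17]): lst = [4, 1, 11, 17]
After line 3 (append adds [11, 17] as single element): lst = [4, 1, 11, 17, [11, 17]]

[4, 1, 11, 17, [11, 17]]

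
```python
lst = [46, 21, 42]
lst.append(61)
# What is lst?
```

[46, 21, 42, 61]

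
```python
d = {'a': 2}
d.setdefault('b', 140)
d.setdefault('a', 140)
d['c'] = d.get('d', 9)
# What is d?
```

After line 1: d = {'a': 2}
After line 2 (setdefault adds 'b'=140): d = {'a': 2, 'b': 140}
After line 3 (setdefault 'a' no-op, already exists): d = {'a': 2, 'b': 140}
After line 4 (get('d', 9) returns default since 'd' not in d): d = {'a': 2, 'b': 140, 'c': 9}

{'a': 2, 'b': 140, 'c': 9}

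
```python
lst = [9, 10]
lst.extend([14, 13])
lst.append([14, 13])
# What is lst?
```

After line 1: lst = [9, 10]
After line 2 (extend unpacks [14, 13]): lst = [9, 10, 14, 13]
After line 3 (append adds [14, 13] as single element): lst = [9, 10, 14, 13, [14, 13]]

[9, 10, 14, 13, [14, 13]]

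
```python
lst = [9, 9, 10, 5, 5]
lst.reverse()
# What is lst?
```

[5, 5, 10, 9, 9]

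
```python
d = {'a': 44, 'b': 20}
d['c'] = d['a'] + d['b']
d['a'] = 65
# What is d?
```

After line 1: d = {'a': 44, 'b': 20}
After line 2 (d['c'] = 44 + 20): d = {'a': 44, 'b': 20, 'c': 64}
After line 3: d = {'a': 65, 'b': 20, 'c': 64}

{'a': 65, 'b': 20, 'c': 64}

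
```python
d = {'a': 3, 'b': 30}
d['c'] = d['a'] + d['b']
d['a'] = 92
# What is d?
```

After line 1: d = {'a': 3, 'b': 30}
After line 2 (d['c'] = 3 + 30): d = {'a': 3, 'b': 30, 'c': 33}
After line 3: d = {'a': 92, 'b': 30, 'c': 33}

{'a': 92, 'b': 30, 'c': 33}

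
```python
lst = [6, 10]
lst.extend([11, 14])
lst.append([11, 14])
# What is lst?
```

After line 1: lst = [6, 10]
After line 2 (extend unpacks [11, 14]): lst = [6, 10, 11, 14]
After line 3 (append adds [11, 14] as single element): lst = [6, 10, 11, 14, [11, 14]]

[6, 10, 11, 14, [11, 14]]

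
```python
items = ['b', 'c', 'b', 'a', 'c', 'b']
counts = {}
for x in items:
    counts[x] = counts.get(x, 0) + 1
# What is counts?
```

Initial: counts = {}, items = ['b', 'c', 'b', 'a', 'c', 'b']
See 'b': counts = {'b': 1}
See 'c': counts = {'b': 1, 'c': 1}
See 'b': counts = {'b': 2, 'c': 1}
See 'a': counts = {'b': 2, 'c': 1, 'a': 1}
See 'c': counts = {'b': 2, 'c': 2, 'a': 1}
See 'b': counts = {'b': 3, 'c': 2, 'a': 1}

{'b': 3, 'c': 2, 'a': 1}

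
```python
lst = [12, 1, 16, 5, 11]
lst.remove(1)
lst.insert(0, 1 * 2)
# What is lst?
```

After line 1: lst = [12, 1, 16, 5, 11]
After line 2 (remove first 1): lst = [12, 16, 5, 11]
After line 3 (insert 2 at index 0): lst = [2, 12, 16, 5, 11]

[2, 12, 16, 5, 11]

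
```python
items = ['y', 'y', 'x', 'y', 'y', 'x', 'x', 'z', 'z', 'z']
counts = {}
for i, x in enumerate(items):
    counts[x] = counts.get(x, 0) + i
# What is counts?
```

Initial: counts = {}, items = ['y', 'y', 'x', 'y', 'y', 'x', 'x', 'z', 'z', 'z']
i=0, x='y': counts = {'y': 0}
i=1, x='y': counts = {'y': 1}
i=2, x='x': counts = {'y': 1, 'x': 2}
i=3, x='y': counts = {'y': 4, 'x': 2}
i=4, x='y': counts = {'y': 8, 'x': 2}
i=5, x='x': counts = {'y': 8, 'x': 7}
i=6, x='x': counts = {'y': 8, 'x': 13}
i=7, x='z': counts = {'y': 8, 'x': 13, 'z': 7}
i=8, x='z': counts = {'y': 8, 'x': 13, 'z': 15}
i=9, x='z': counts = {'y': 8, 'x': 13, 'z': 24}

{'y': 8, 'x': 13, 'z': 24}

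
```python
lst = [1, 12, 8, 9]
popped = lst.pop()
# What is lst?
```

[1, 12, 8]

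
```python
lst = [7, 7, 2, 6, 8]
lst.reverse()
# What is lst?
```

[8, 6, 2, 7, 7]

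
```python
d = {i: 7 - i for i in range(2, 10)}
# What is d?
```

{2: 5, 3: 4, 4: 3, 5: 2, 6: 1, 7: 0, 8: -1, 9: -2}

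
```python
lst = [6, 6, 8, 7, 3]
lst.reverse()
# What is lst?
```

[3, 7, 8, 6, 6]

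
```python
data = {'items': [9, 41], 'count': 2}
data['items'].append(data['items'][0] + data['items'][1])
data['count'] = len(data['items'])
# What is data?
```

After line 1: data = {'items': [9, 41], 'count': 2}
After line 2 (append 9 + 41 = 50): data = {'items': [9, 41, 50], 'count': 2}
After line 3 (count = len(items) = 3): data = {'items': [9, 41, 50], 'count': 3}

{'items': [9, 41, 50], 'count': 3}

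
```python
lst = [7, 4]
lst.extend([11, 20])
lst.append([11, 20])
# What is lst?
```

After line 1: lst = [7, 4]
After line 2 (extend unpacks [11, 20]): lst = [7, 4, 11, 20]
After line 3 (append adds [11, 20] as single element): lst = [7, 4, 11, 20, [11, 20]]

[7, 4, 11, 20, [11, 20]]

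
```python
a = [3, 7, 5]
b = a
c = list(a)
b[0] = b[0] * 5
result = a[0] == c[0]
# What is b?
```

After line 1: a = [3, 7, 5]
After line 2 (b = a, alias): a = [3, 7, 5], b = [3, 7, 5]
After line 3 (c = list(a) is a copy, new object): c = [3, 7, 5]
After line 4 (b[0] = 3 * 5 = 15; mutates shared a/b): a = b = [15, 7, 5], c = [3, 7, 5]
After line 5 (a[0] = 15, c[0] = 3; result = False)

[15, 7, 5]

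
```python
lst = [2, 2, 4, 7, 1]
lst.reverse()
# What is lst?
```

[1, 7, 4, 2, 2]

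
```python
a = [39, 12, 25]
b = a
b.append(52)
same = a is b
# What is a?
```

After line 1: a = [39, 12, 25]
After line 2 (b = a is an alias, same object): a = [39, 12, 25], b = [39, 12, 25]
After line 3 (b.append mutates the shared list): a = [39, 12, 25, 52], b = [39, 12, 25, 52]
After line 4 (same = a is b; same object -> True): same = True

[39, 12, 25, 52]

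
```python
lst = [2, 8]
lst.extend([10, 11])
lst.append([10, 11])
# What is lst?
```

After line 1: lst = [2, 8]
After line 2 (extend unpacks [10, 11]): lst = [2, 8, 10, 11]
After line 3 (append adds [10, 11] as single element): lst = [2, 8, 10, 11, [10, 11]]

[2, 8, 10, 11, [10, 11]]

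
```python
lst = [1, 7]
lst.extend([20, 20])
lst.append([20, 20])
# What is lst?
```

After line 1: lst = [1, 7]
After line 2 (extend unpacks [20, 20]): lst = [1, 7, 20, 20]
After line 3 (append adds [20, 20] as single element): lst = [1, 7, 20, 20, [20, 20]]

[1, 7, 20, 20, [20, 20]]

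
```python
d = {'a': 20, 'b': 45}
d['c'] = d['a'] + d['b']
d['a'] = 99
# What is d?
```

After line 1: d = {'a': 20, 'b': 45}
After line 2 (d['c'] = 20 + 45): d = {'a': 20, 'b': 45, 'c': 65}
After line 3: d = {'a': 99, 'b': 45, 'c': 65}

{'a': 99, 'b': 45, 'c': 65}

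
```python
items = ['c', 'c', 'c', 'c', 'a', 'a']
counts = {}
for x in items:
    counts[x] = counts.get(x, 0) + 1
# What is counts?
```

Initial: counts = {}, items = ['c', 'c', 'c', 'c', 'a', 'a']
See 'c': counts = {'c': 1}
See 'c': counts = {'c': 2}
See 'c': counts = {'c': 3}
See 'c': counts = {'c': 4}
See 'a': counts = {'c': 4, 'a': 1}
See 'a': counts = {'c': 4, 'a': 2}

{'c': 4, 'a': 2}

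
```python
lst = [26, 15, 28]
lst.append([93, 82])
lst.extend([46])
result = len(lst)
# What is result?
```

After line 1: lst = [26, 15, 28]
After line 2 (append adds [93, 82] as single element): lst = [26, 15, 28, [93, 82]]
After line 3 (extend unpacks [46], adds 46): lst = [26, 15, 28, [93, 82], 46]
After line 4: result = len(lst) = 5

5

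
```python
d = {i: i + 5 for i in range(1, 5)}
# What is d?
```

{1: 6, 2: 7, 3: 8, 4: 9}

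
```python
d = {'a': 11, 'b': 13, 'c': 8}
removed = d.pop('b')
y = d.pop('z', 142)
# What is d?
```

After line 1: d = {'a': 11, 'b': 13, 'c': 8}
After line 2 (pop 'b' returns 13): d = {'a': 11, 'c': 8}, removed = 13
After line 3 (pop 'z' missing, returns default 142): d = {'a': 11, 'c': 8}, y = 142

{'a': 11, 'c': 8}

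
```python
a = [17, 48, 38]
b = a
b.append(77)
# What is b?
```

After line 1: a = [17, 48, 38]
After line 2 (b = a is an alias, same object): a = [17, 48, 38], b = [17, 48, 38]
After line 3 (b.append mutates the shared list): a = [17, 48, 38, 77], b = [17, 48, 38, 77]

[17, 48, 38, 77]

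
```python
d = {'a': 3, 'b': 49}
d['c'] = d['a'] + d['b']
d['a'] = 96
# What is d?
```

After line 1: d = {'a': 3, 'b': 49}
After line 2 (d['c'] = 3 + 49): d = {'a': 3, 'b': 49, 'c': 52}
After line 3: d = {'a': 96, 'b': 49, 'c': 52}

{'a': 96, 'b': 49, 'c': 52}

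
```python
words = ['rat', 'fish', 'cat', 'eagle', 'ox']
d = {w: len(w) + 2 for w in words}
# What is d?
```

{'rat': 5, 'fish': 6, 'cat': 5, 'eagle': 7, 'ox': 4}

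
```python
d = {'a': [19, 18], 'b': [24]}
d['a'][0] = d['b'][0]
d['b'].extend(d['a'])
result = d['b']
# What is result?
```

After line 1: d = {'a': [19, 18], 'b': [24]}
After line 2 (a[0] = b[0] = 24): d = {'a': [24, 18], 'b': [24]}
After line 3 (b.extend(a) appends [24, 18]): d = {'a': [24, 18], 'b': [24, 24, 18]}
After line 4: result = d['b'] = [24, 24, 18]

[24, 24, 18]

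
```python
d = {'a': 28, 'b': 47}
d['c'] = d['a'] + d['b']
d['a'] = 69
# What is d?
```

After line 1: d = {'a': 28, 'b': 47}
After line 2 (d['c'] = 28 + 47): d = {'a': 28, 'b': 47, 'c': 75}
After line 3: d = {'a': 69, 'b': 47, 'c': 75}

{'a': 69, 'b': 47, 'c': 75}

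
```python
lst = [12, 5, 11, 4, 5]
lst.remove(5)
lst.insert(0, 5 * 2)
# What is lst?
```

After line 1: lst = [12, 5, 11, 4, 5]
After line 2 (remove first 5): lst = [12, 11, 4, 5]
After line 3 (insert 10 at index 0): lst = [10, 12, 11, 4, 5]

[10, 12, 11, 4, 5]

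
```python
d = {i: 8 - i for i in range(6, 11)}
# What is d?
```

{6: 2, 7: 1, 8: 0, 9: -1, 10: -2}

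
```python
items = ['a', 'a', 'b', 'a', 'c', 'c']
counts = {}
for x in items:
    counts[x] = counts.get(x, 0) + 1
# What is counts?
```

Initial: counts = {}, items = ['a', 'a', 'b', 'a', 'c', 'c']
See 'a': counts = {'a': 1}
See 'a': counts = {'a': 2}
See 'b': counts = {'a': 2, 'b': 1}
See 'a': counts = {'a': 3, 'b': 1}
See 'c': counts = {'a': 3, 'b': 1, 'c': 1}
See 'c': counts = {'a': 3, 'b': 1, 'c': 2}

{'a': 3, 'b': 1, 'c': 2}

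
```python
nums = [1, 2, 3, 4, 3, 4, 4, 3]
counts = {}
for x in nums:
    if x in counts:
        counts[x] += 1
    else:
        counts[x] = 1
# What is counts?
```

Initial: counts = {}, nums = [1, 2, 3, 4, 3, 4, 4, 3]
See 1: counts = {1: 1}
See 2: counts = {1: 1, 2: 1}
See 3: counts = {1: 1, 2: 1, 3: 1}
See 4: counts = {1: 1, 2: 1, 3: 1, 4: 1}
See 3: counts = {1: 1, 2: 1, 3: 2, 4: 1}
See 4: counts = {1: 1, 2: 1, 3: 2, 4: 2}
See 4: counts = {1: 1, 2: 1, 3: 2, 4: 3}
See 3: counts = {1: 1, 2: 1, 3: 3, 4: 3}

{1: 1, 2: 1, 3: 3, 4: 3}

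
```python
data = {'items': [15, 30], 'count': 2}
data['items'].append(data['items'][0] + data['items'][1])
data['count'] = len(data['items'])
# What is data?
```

After line 1: data = {'items': [15, 30], 'count': 2}
After line 2 (append 15 + 30 = 45): data = {'items': [15, 30, 45], 'count': 2}
After line 3 (count = len(items) = 3): data = {'items': [15, 30, 45], 'count': 3}

{'items': [15, 30, 45], 'count': 3}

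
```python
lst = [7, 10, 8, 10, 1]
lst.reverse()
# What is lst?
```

[1, 10, 8, 10, 7]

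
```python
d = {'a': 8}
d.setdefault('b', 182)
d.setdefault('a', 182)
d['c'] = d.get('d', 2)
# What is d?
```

After line 1: d = {'a': 8}
After line 2 (setdefault adds 'b'=182): d = {'a': 8, 'b': 182}
After line 3 (setdefault 'a' no-op, already exists): d = {'a': 8, 'b': 182}
After line 4 (get('d', 2) returns default since 'd' not in d): d = {'a': 8, 'b': 182, 'c': 2}

{'a': 8, 'b': 182, 'c': 2}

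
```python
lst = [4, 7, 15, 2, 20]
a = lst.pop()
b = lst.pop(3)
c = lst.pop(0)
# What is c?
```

After line 1: lst = [4, 7, 15, 2, 20]
After line 2 (pop() -> a = 20): lst = [4, 7, 15, 2]
After line 3 (pop(3) -> b = 2): lst = [4, 7, 15]
After line 4 (pop(0) -> c = 4): lst = [7, 15]

4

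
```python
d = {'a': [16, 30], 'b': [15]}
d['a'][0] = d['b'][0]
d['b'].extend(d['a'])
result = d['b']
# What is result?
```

After line 1: d = {'a': [16, 30], 'b': [15]}
After line 2 (a[0] = b[0] = 15): d = {'a': [15, 30], 'b': [15]}
After line 3 (b.extend(a) appends [15, 30]): d = {'a': [15, 30], 'b': [15, 15, 30]}
After line 4: result = d['b'] = [15, 15, 30]

[15, 15, 30]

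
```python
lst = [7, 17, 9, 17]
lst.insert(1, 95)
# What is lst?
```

[7, 95, 17, 9, 17]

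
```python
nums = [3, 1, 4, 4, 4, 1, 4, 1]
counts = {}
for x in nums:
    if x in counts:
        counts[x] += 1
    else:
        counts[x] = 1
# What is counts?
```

Initial: counts = {}, nums = [3, 1, 4, 4, 4, 1, 4, 1]
See 3: counts = {3: 1}
See 1: counts = {3: 1, 1: 1}
See 4: counts = {3: 1, 1: 1, 4: 1}
See 4: counts = {3: 1, 1: 1, 4: 2}
See 4: counts = {3: 1, 1: 1, 4: 3}
See 1: counts = {3: 1, 1: 2, 4: 3}
See 4: counts = {3: 1, 1: 2, 4: 4}
See 1: counts = {3: 1, 1: 3, 4: 4}

{3: 1, 1: 3, 4: 4}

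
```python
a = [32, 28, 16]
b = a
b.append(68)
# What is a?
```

After line 1: a = [32, 28, 16]
After line 2 (b = a is an alias, same object): a = [32, 28, 16], b = [32, 28, 16]
After line 3 (b.append mutates the shared list): a = [32, 28, 16, 68], b = [32, 28, 16, 68]

[32, 28, 16, 68]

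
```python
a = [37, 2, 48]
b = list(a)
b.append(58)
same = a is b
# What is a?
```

After line 1: a = [37, 2, 48]
After line 2 (b = list(a) is a shallow copy, new object): a = [37, 2, 48], b = [37, 2, 48]
After line 3 (append only mutates b): a = [37, 2, 48], b = [37, 2, 48, 58]
After line 4 (same = a is b; different objects -> False): same = False

[37, 2, 48]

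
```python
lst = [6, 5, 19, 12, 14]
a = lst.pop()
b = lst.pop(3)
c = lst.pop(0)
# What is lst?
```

After line 1: lst = [6, 5, 19, 12, 14]
After line 2 (pop() -> a = 14): lst = [6, 5, 19, 12]
After line 3 (pop(3) -> b = 12): lst = [6, 5, 19]
After line 4 (pop(0) -> c = 6): lst = [5, 19]

[5, 19]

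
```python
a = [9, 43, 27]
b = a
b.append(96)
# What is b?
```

After line 1: a = [9, 43, 27]
After line 2 (b = a is an alias, same object): a = [9, 43, 27], b = [9, 43, 27]
After line 3 (b.append mutates the shared list): a = [9, 43, 27, 96], b = [9, 43, 27, 96]

[9, 43, 27, 96]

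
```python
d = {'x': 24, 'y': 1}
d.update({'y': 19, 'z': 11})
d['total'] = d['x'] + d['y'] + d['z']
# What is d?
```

After line 1: d = {'x': 24, 'y': 1}
After line 2 (y overwritten, z added): d = {'x': 24, 'y': 19, 'z': 11}
After line 3 (total = 24 + 19 + 11 = 54): d = {'x': 24, 'y': 19, 'z': 11, 'total': 54}

{'x': 24, 'y': 19, 'z': 11, 'total': 54}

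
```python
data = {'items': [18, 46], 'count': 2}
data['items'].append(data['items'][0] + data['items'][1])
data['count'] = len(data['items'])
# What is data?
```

After line 1: data = {'items': [18, 46], 'count': 2}
After line 2 (append 18 + 46 = 64): data = {'items': [18, 46, 64], 'count': 2}
After line 3 (count = len(items) = 3): data = {'items': [18, 46, 64], 'count': 3}

{'items': [18, 46, 64], 'count': 3}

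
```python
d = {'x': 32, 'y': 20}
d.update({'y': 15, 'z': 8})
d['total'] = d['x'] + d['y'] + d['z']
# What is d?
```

After line 1: d = {'x': 32, 'y': 20}
After line 2 (y overwritten, z added): d = {'x': 32, 'y': 15, 'z': 8}
After line 3 (total = 32 + 15 + 8 = 55): d = {'x': 32, 'y': 15, 'z': 8, 'total': 55}

{'x': 32, 'y': 15, 'z': 8, 'total': 55}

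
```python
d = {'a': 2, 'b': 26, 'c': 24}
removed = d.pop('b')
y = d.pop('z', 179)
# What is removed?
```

After line 1: d = {'a': 2, 'b': 26, 'c': 24}
After line 2 (pop 'b' returns 26): d = {'a': 2, 'c': 24}, removed = 26
After line 3 (pop 'z' missing, returns default 179): d = {'a': 2, 'c': 24}, y = 179

26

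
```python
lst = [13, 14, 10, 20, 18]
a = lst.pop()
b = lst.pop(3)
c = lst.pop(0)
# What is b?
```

After line 1: lst = [13, 14, 10, 20, 18]
After line 2 (pop() -> a = 18): lst = [13, 14, 10, 20]
After line 3 (pop(3) -> b = 20): lst = [13, 14, 10]
After line 4 (pop(0) -> c = 13): lst = [14, 10]

20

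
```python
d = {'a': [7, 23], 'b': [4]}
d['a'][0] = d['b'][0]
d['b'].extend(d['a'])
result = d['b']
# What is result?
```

After line 1: d = {'a': [7, 23], 'b': [4]}
After line 2 (a[0] = b[0] = 4): d = {'a': [4, 23], 'b': [4]}
After line 3 (b.extend(a) appends [4, 23]): d = {'a': [4, 23], 'b': [4, 4, 23]}
After line 4: result = d['b'] = [4, 4, 23]

[4, 4, 23]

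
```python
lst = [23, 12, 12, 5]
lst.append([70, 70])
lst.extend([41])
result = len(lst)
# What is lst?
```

After line 1: lst = [23, 12, 12, 5]
After line 2 (append adds [70, 70] as single element): lst = [23, 12, 12, 5, [70, 70]]
After line 3 (extend unpacks [41], adds 41): lst = [23, 12, 12, 5, [70, 70], 41]
After line 4: result = len(lst) = 6

[23, 12, 12, 5, [70, 70], 41]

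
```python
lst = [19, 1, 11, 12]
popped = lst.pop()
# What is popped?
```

12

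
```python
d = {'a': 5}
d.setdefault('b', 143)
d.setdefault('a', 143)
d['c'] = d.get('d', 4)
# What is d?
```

After line 1: d = {'a': 5}
After line 2 (setdefault adds 'b'=143): d = {'a': 5, 'b': 143}
After line 3 (setdefault 'a' no-op, already exists): d = {'a': 5, 'b': 143}
After line 4 (get('d', 4) returns default since 'd' not in d): d = {'a': 5, 'b': 143, 'c': 4}

{'a': 5, 'b': 143, 'c': 4}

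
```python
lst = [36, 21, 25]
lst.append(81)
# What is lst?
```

[36, 21, 25, 81]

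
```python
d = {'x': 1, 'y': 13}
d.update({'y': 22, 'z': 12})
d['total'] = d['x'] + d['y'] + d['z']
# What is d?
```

After line 1: d = {'x': 1, 'y': 13}
After line 2 (y overwritten, z added): d = {'x': 1, 'y': 22, 'z': 12}
After line 3 (total = 1 + 22 + 12 = 35): d = {'x': 1, 'y': 22, 'z': 12, 'total': 35}

{'x': 1, 'y': 22, 'z': 12, 'total': 35}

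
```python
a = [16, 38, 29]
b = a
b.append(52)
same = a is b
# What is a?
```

After line 1: a = [16, 38, 29]
After line 2 (b = a is an alias, same object): a = [16, 38, 29], b = [16, 38, 29]
After line 3 (b.append mutates the shared list): a = [16, 38, 29, 52], b = [16, 38, 29, 52]
After line 4 (same = a is b; same object -> True): same = True

[16, 38, 29, 52]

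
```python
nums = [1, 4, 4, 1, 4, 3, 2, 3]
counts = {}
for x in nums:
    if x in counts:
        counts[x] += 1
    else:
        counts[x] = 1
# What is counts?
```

Initial: counts = {}, nums = [1, 4, 4, 1, 4, 3, 2, 3]
See 1: counts = {1: 1}
See 4: counts = {1: 1, 4: 1}
See 4: counts = {1: 1, 4: 2}
See 1: counts = {1: 2, 4: 2}
See 4: counts = {1: 2, 4: 3}
See 3: counts = {1: 2, 4: 3, 3: 1}
See 2: counts = {1: 2, 4: 3, 3: 1, 2: 1}
See 3: counts = {1: 2, 4: 3, 3: 2, 2: 1}

{1: 2, 4: 3, 3: 2, 2: 1}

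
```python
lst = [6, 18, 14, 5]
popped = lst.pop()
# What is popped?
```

5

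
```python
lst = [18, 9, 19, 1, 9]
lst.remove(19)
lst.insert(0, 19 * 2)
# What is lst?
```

After line 1: lst = [18, 9, 19, 1, 9]
After line 2 (remove first 19): lst = [18, 9, 1, 9]
After line 3 (insert 38 at index 0): lst = [38, 18, 9, 1, 9]

[38, 18, 9, 1, 9]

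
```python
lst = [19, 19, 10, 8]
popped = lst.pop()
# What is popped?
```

8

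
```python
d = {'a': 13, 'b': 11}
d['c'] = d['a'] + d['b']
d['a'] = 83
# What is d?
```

After line 1: d = {'a': 13, 'b': 11}
After line 2 (d['c'] = 13 + 11): d = {'a': 13, 'b': 11, 'c': 24}
After line 3: d = {'a': 83, 'b': 11, 'c': 24}

{'a': 83, 'b': 11, 'c': 24}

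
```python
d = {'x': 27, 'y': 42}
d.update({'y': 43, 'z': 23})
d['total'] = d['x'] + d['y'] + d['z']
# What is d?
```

After line 1: d = {'x': 27, 'y': 42}
After line 2 (y overwritten, z added): d = {'x': 27, 'y': 43, 'z': 23}
After line 3 (total = 27 + 43 + 23 = 93): d = {'x': 27, 'y': 43, 'z': 23, 'total': 93}

{'x': 27, 'y': 43, 'z': 23, 'total': 93}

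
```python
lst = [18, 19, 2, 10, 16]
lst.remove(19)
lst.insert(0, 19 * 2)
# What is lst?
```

After line 1: lst = [18, 19, 2, 10, 16]
After line 2 (remove first 19): lst = [18, 2, 10, 16]
After line 3 (insert 38 at index 0): lst = [38, 18, 2, 10, 16]

[38, 18, 2, 10, 16]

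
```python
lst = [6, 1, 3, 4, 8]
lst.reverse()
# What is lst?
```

[8, 4, 3, 1, 6]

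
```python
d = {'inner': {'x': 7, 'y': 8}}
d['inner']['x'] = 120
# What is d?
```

After line 1: d = {'inner': {'x': 7, 'y': 8}}
After line 2 (inner x overwritten): d = {'inner': {'x': 120, 'y': 8}}

{'inner': {'x': 120, 'y': 8}}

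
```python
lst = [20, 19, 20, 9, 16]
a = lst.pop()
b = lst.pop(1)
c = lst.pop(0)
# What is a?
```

After line 1: lst = [20, 19, 20, 9, 16]
After line 2 (pop() -> a = 16): lst = [20, 19, 20, 9]
After line 3 (pop(1) -> b = 19): lst = [20, 20, 9]
After line 4 (pop(0) -> c = 20): lst = [20, 9]

16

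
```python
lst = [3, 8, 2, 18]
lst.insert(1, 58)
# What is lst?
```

[3, 58, 8, 2, 18]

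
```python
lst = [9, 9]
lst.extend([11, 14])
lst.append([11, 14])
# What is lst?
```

After line 1: lst = [9, 9]
After line 2 (extend unpacks [11, 14]): lst = [9, 9, 11, 14]
After line 3 (append adds [11, 14] as single element): lst = [9, 9, 11, 14, [11, 14]]

[9, 9, 11, 14, [11, 14]]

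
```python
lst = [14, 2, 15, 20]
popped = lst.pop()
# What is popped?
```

20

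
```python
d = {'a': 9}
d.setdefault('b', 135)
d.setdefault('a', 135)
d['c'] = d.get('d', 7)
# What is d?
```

After line 1: d = {'a': 9}
After line 2 (setdefault adds 'b'=135): d = {'a': 9, 'b': 135}
After line 3 (setdefault 'a' no-op, already exists): d = {'a': 9, 'b': 135}
After line 4 (get('d', 7) returns default since 'd' not in d): d = {'a': 9, 'b': 135, 'c': 7}

{'a': 9, 'b': 135, 'c': 7}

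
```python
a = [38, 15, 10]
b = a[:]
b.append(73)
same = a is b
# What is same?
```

After line 1: a = [38, 15, 10]
After line 2 (b = a[:] is a shallow copy, new object): a = [38, 15, 10], b = [38, 15, 10]
After line 3 (append only mutates b): a = [38, 15, 10], b = [38, 15, 10, 73]
After line 4 (same = a is b; different objects -> False): same = False

False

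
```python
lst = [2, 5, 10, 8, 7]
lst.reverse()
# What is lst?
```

[7, 8, 10, 5, 2]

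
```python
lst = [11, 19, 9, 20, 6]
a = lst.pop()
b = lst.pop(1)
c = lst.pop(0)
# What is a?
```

After line 1: lst = [11, 19, 9, 20, 6]
After line 2 (pop() -> a = 6): lst = [11, 19, 9, 20]
After line 3 (pop(1) -> b = 19): lst = [11, 9, 20]
After line 4 (pop(0) -> c = 11): lst = [9, 20]

6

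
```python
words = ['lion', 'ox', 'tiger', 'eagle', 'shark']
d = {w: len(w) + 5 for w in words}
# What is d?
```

{'lion': 9, 'ox': 7, 'tiger': 10, 'eagle': 10, 'shark': 10}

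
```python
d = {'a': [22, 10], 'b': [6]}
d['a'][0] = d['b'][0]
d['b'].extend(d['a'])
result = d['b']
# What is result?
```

After line 1: d = {'a': [22, 10], 'b': [6]}
After line 2 (a[0] = b[0] = 6): d = {'a': [6, 10], 'b': [6]}
After line 3 (b.extend(a) appends [6, 10]): d = {'a': [6, 10], 'b': [6, 6, 10]}
After line 4: result = d['b'] = [6, 6, 10]

[6, 6, 10]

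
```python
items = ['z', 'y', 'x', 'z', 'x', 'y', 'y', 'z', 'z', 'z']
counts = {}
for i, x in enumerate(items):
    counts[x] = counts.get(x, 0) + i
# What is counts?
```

Initial: counts = {}, items = ['z', 'y', 'x', 'z', 'x', 'y', 'y', 'z', 'z', 'z']
i=0, x='z': counts = {'z': 0}
i=1, x='y': counts = {'z': 0, 'y': 1}
i=2, x='x': counts = {'z': 0, 'y': 1, 'x': 2}
i=3, x='z': counts = {'z': 3, 'y': 1, 'x': 2}
i=4, x='x': counts = {'z': 3, 'y': 1, 'x': 6}
i=5, x='y': counts = {'z': 3, 'y': 6, 'x': 6}
i=6, x='y': counts = {'z': 3, 'y': 12, 'x': 6}
i=7, x='z': counts = {'z': 10, 'y': 12, 'x': 6}
i=8, x='z': counts = {'z': 18, 'y': 12, 'x': 6}
i=9, x='z': counts = {'z': 27, 'y': 12, 'x': 6}

{'z': 27, 'y': 12, 'x': 6}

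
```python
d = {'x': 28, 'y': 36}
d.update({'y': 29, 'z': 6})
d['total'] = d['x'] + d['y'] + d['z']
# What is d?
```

After line 1: d = {'x': 28, 'y': 36}
After line 2 (y overwritten, z added): d = {'x': 28, 'y': 29, 'z': 6}
After line 3 (total = 28 + 29 + 6 = 63): d = {'x': 28, 'y': 29, 'z': 6, 'total': 63}

{'x': 28, 'y': 29, 'z': 6, 'total': 63}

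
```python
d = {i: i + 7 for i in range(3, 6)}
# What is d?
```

{3: 10, 4: 11, 5: 12}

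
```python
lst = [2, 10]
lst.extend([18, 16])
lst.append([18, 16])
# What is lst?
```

After line 1: lst = [2, 10]
After line 2 (extend unpacks [18, 16]): lst = [2, 10, 18, 16]
After line 3 (append adds [18, 16] as single element): lst = [2, 10, 18, 16, [18, 16]]

[2, 10, 18, 16, [18, 16]]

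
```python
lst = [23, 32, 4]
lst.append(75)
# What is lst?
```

[23, 32, 4, 75]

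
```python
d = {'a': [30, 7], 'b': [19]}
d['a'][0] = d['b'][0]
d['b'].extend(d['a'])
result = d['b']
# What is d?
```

After line 1: d = {'a': [30, 7], 'b': [19]}
After line 2 (a[0] = b[0] = 19): d = {'a': [19, 7], 'b': [19]}
After line 3 (b.extend(a) appends [19, 7]): d = {'a': [19, 7], 'b': [19, 19, 7]}
After line 4: result = d['b'] = [19, 19, 7]

{'a': [19, 7], 'b': [19, 19, 7]}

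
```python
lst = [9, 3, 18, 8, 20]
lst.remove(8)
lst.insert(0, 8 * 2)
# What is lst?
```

After line 1: lst = [9, 3, 18, 8, 20]
After line 2 (remove first 8): lst = [9, 3, 18, 20]
After line 3 (insert 16 at index 0): lst = [16, 9, 3, 18, 20]

[16, 9, 3, 18, 20]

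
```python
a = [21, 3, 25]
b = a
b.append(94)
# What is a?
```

After line 1: a = [21, 3, 25]
After line 2 (b = a is an alias, same object): a = [21, 3, 25], b = [21, 3, 25]
After line 3 (b.append mutates the shared list): a = [21, 3, 25, 94], b = [21, 3, 25, 94]

[21, 3, 25, 94]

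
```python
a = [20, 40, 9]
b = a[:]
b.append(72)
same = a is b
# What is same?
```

After line 1: a = [20, 40, 9]
After line 2 (b = a[:] is a shallow copy, new object): a = [20, 40, 9], b = [20, 40, 9]
After line 3 (append only mutates b): a = [20, 40, 9], b = [20, 40, 9, 72]
After line 4 (same = a is b; different objects -> False): same = False

False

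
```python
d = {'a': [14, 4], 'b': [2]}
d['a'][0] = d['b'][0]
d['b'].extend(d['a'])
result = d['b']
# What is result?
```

After line 1: d = {'a': [14, 4], 'b': [2]}
After line 2 (a[0] = b[0] = 2): d = {'a': [2, 4], 'b': [2]}
After line 3 (b.extend(a) appends [2, 4]): d = {'a': [2, 4], 'b': [2, 2, 4]}
After line 4: result = d['b'] = [2, 2, 4]

[2, 2, 4]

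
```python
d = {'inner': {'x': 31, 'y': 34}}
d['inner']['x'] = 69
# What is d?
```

After line 1: d = {'inner': {'x': 31, 'y': 34}}
After line 2 (inner x overwritten): d = {'inner': {'x': 69, 'y': 34}}

{'inner': {'x': 69, 'y': 34}}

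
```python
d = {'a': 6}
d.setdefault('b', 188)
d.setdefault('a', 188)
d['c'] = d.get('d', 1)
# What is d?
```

After line 1: d = {'a': 6}
After line 2 (setdefault adds 'b'=188): d = {'a': 6, 'b': 188}
After line 3 (setdefault 'a' no-op, already exists): d = {'a': 6, 'b': 188}
After line 4 (get('d', 1) returns default since 'd' not in d): d = {'a': 6, 'b': 188, 'c': 1}

{'a': 6, 'b': 188, 'c': 1}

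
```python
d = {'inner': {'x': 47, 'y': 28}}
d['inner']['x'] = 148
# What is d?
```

After line 1: d = {'inner': {'x': 47, 'y': 28}}
After line 2 (inner x overwritten): d = {'inner': {'x': 148, 'y': 28}}

{'inner': {'x': 148, 'y': 28}}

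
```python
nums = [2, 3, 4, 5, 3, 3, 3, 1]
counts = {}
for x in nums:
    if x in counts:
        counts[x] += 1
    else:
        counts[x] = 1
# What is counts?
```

Initial: counts = {}, nums = [2, 3, 4, 5, 3, 3, 3, 1]
See 2: counts = {2: 1}
See 3: counts = {2: 1, 3: 1}
See 4: counts = {2: 1, 3: 1, 4: 1}
See 5: counts = {2: 1, 3: 1, 4: 1, 5: 1}
See 3: counts = {2: 1, 3: 2, 4: 1, 5: 1}
See 3: counts = {2: 1, 3: 3, 4: 1, 5: 1}
See 3: counts = {2: 1, 3: 4, 4: 1, 5: 1}
See 1: counts = {2: 1, 3: 4, 4: 1, 5: 1, 1: 1}

{2: 1, 3: 4, 4: 1, 5: 1, 1: 1}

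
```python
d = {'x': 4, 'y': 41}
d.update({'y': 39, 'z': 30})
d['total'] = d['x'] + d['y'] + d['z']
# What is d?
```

After line 1: d = {'x': 4, 'y': 41}
After line 2 (y overwritten, z added): d = {'x': 4, 'y': 39, 'z': 30}
After line 3 (total = 4 + 39 + 30 = 73): d = {'x': 4, 'y': 39, 'z': 30, 'total': 73}

{'x': 4, 'y': 39, 'z': 30, 'total': 73}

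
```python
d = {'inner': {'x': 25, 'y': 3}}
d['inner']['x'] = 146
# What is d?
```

After line 1: d = {'inner': {'x': 25, 'y': 3}}
After line 2 (inner x overwritten): d = {'inner': {'x': 146, 'y': 3}}

{'inner': {'x': 146, 'y': 3}}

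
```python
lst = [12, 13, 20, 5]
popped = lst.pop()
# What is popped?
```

5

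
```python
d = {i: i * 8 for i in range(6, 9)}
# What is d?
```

{6: 48, 7: 56, 8: 64}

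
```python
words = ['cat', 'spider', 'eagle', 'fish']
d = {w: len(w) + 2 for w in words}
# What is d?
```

{'cat': 5, 'spider': 8, 'eagle': 7, 'fish': 6}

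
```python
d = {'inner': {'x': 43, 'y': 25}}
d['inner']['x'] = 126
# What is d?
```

After line 1: d = {'inner': {'x': 43, 'y': 25}}
After line 2 (inner x overwritten): d = {'inner': {'x': 126, 'y': 25}}

{'inner': {'x': 126, 'y': 25}}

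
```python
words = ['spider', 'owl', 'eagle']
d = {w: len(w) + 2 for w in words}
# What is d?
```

{'spider': 8, 'owl': 5, 'eagle': 7}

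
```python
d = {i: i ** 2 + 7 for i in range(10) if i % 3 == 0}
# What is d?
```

{0: 7, 3: 16, 6: 43, 9: 88}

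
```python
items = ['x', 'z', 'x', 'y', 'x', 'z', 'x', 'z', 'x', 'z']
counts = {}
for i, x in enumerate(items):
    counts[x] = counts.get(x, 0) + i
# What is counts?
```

Initial: counts = {}, items = ['x', 'z', 'x', 'y', 'x', 'z', 'x', 'z', 'x', 'z']
i=0, x='x': counts = {'x': 0}
i=1, x='z': counts = {'x': 0, 'z': 1}
i=2, x='x': counts = {'x': 2, 'z': 1}
i=3, x='y': counts = {'x': 2, 'z': 1, 'y': 3}
i=4, x='x': counts = {'x': 6, 'z': 1, 'y': 3}
i=5, x='z': counts = {'x': 6, 'z': 6, 'y': 3}
i=6, x='x': counts = {'x': 12, 'z': 6, 'y': 3}
i=7, x='z': counts = {'x': 12, 'z': 13, 'y': 3}
i=8, x='x': counts = {'x': 20, 'z': 13, 'y': 3}
i=9, x='z': counts = {'x': 20, 'z': 22, 'y': 3}

{'x': 20, 'z': 22, 'y': 3}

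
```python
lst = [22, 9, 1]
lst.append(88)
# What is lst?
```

[22, 9, 1, 88]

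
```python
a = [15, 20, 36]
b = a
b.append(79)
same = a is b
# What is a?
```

After line 1: a = [15, 20, 36]
After line 2 (b = a is an alias, same object): a = [15, 20, 36], b = [15, 20, 36]
After line 3 (b.append mutates the shared list): a = [15, 20, 36, 79], b = [15, 20, 36, 79]
After line 4 (same = a is b; same object -> True): same = True

[15, 20, 36, 79]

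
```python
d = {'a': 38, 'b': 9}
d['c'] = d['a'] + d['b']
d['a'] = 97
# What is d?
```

After line 1: d = {'a': 38, 'b': 9}
After line 2 (d['c'] = 38 + 9): d = {'a': 38, 'b': 9, 'c': 47}
After line 3: d = {'a': 97, 'b': 9, 'c': 47}

{'a': 97, 'b': 9, 'c': 47}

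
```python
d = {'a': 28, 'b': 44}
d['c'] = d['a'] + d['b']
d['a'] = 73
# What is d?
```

After line 1: d = {'a': 28, 'b': 44}
After line 2 (d['c'] = 28 + 44): d = {'a': 28, 'b': 44, 'c': 72}
After line 3: d = {'a': 73, 'b': 44, 'c': 72}

{'a': 73, 'b': 44, 'c': 72}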